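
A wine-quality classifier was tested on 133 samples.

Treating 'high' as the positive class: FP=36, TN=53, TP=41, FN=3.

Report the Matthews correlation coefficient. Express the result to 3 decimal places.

0.503

MCC = (TP·TN − FP·FN) / √((TP+FP)(TP+FN)(TN+FP)(TN+FN))
Numerator = 41·53 − 36·3 = 2065
Denominator = √(77·44·89·56) = √16885792 = 4109.2325
MCC = 2065 / 4109.2325 = 0.503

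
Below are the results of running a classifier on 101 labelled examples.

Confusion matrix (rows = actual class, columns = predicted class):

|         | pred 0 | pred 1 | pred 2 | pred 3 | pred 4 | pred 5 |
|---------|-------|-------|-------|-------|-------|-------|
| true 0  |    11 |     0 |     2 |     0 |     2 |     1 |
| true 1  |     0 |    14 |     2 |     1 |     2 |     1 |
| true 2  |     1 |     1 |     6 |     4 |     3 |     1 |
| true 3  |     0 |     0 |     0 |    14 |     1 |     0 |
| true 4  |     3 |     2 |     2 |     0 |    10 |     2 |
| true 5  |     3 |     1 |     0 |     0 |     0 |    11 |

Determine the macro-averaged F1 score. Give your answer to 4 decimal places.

Per-class F1 score (2·TP/(2·TP+FP+FN)):
  0: TP=11, FP=0+1+0+3+3=7, FN=0+2+0+2+1=5 → 22/34 = 0.64706
  1: TP=14, FP=0+1+0+2+1=4, FN=0+2+1+2+1=6 → 28/38 = 0.73684
  2: TP=6, FP=2+2+0+2+0=6, FN=1+1+4+3+1=10 → 12/28 = 0.42857
  3: TP=14, FP=0+1+4+0+0=5, FN=0+0+0+1+0=1 → 28/34 = 0.82353
  4: TP=10, FP=2+2+3+1+0=8, FN=3+2+2+0+2=9 → 20/37 = 0.54054
  5: TP=11, FP=1+1+1+0+2=5, FN=3+1+0+0+0=4 → 22/31 = 0.70968
Macro-F1 score = mean = (0.64706 + 0.73684 + 0.42857 + 0.82353 + 0.54054 + 0.70968) / 6 = 0.6477

0.6477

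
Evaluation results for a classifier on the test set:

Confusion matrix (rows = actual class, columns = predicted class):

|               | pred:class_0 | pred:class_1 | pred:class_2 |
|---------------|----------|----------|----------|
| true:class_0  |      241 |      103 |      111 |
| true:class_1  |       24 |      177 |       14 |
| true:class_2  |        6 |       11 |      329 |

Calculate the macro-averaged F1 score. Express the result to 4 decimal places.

Per-class F1 score (2·TP/(2·TP+FP+FN)):
  class_0: TP=241, FP=24+6=30, FN=103+111=214 → 482/726 = 0.66391
  class_1: TP=177, FP=103+11=114, FN=24+14=38 → 354/506 = 0.69960
  class_2: TP=329, FP=111+14=125, FN=6+11=17 → 658/800 = 0.82250
Macro-F1 score = mean = (0.66391 + 0.69960 + 0.82250) / 3 = 0.7287

0.7287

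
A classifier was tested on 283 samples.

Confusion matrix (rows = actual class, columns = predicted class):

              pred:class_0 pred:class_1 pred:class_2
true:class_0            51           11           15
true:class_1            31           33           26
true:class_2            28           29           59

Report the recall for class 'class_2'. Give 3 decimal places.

0.509

recall = TP/(TP+FN).
class_2: TP=59, FN=28+29=57 → 59/116 = 0.5086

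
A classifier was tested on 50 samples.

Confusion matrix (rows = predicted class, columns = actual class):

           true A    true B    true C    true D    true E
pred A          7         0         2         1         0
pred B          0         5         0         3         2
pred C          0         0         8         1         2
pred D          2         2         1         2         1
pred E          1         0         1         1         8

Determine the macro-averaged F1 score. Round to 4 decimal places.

Per-class F1 score (2·TP/(2·TP+FP+FN)):
  A: TP=7, FP=0+2+1+0=3, FN=0+0+2+1=3 → 14/20 = 0.70000
  B: TP=5, FP=0+0+3+2=5, FN=0+0+2+0=2 → 10/17 = 0.58824
  C: TP=8, FP=0+0+1+2=3, FN=2+0+1+1=4 → 16/23 = 0.69565
  D: TP=2, FP=2+2+1+1=6, FN=1+3+1+1=6 → 4/16 = 0.25000
  E: TP=8, FP=1+0+1+1=3, FN=0+2+2+1=5 → 16/24 = 0.66667
Macro-F1 score = mean = (0.70000 + 0.58824 + 0.69565 + 0.25000 + 0.66667) / 5 = 0.5801

0.5801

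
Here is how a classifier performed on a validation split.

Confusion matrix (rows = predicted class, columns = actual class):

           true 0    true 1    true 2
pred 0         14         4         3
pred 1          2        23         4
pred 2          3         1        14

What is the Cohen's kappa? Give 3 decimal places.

0.619

Observed agreement pₒ = trace/N = 51/68 = 0.7500
Expected agreement pₑ = Σ (rowᵢ·colᵢ)/N² = (19·21 + 28·29 + 21·18)/68² = 0.3436
κ = (pₒ − pₑ)/(1 − pₑ) = (0.7500 − 0.3436)/(1 − 0.3436) = 0.619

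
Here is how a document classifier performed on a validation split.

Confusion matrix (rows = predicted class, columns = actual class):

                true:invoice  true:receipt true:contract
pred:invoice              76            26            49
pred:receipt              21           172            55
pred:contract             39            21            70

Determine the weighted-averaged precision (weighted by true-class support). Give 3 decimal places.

0.594

Per-class precision (TP/(TP+FP)):
  invoice: TP=76, FP=26+49=75 → 76/151 = 0.5033
  receipt: TP=172, FP=21+55=76 → 172/248 = 0.6935
  contract: TP=70, FP=39+21=60 → 70/130 = 0.5385
Weighted-precision = Σ (supportᵢ/N)·precisionᵢ with N=529: (136/529)·0.5033 + (219/529)·0.6935 + (174/529)·0.5385 = 0.594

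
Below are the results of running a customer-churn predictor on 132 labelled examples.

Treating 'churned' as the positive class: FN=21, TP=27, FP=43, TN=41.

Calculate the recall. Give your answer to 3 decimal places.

0.563

Recall = TP/(TP+FN) = 27/(27+21) = 27/48 = 0.563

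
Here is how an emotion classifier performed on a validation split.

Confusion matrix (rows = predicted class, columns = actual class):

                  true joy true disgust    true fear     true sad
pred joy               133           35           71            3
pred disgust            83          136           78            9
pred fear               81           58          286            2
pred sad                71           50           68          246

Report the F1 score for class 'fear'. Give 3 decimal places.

Treat 'fear' as positive and all other classes as negative.
F1 score = 2·TP/(2·TP+FP+FN).
fear: TP=286, FP=81+58+2=141, FN=71+78+68=217 → 572/930 = 0.6151

0.615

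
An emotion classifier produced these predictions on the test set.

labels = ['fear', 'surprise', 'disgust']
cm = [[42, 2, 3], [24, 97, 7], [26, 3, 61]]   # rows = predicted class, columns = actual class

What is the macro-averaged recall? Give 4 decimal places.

0.7556

Per-class recall (TP/(TP+FN)):
  fear: TP=42, FN=24+26=50 → 42/92 = 0.45652
  surprise: TP=97, FN=2+3=5 → 97/102 = 0.95098
  disgust: TP=61, FN=3+7=10 → 61/71 = 0.85915
Macro-recall = mean = (0.45652 + 0.95098 + 0.85915) / 3 = 0.7556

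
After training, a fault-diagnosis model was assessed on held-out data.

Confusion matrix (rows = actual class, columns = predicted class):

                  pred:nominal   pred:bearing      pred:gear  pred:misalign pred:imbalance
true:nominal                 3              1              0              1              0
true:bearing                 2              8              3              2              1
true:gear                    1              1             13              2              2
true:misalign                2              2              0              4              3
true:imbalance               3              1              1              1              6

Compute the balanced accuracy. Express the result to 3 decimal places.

0.530

Balanced accuracy = mean of per-class recall.
  nominal: recall = 3/5 = 0.6000
  bearing: recall = 8/16 = 0.5000
  gear: recall = 13/19 = 0.6842
  misalign: recall = 4/11 = 0.3636
  imbalance: recall = 6/12 = 0.5000
Mean = (0.6000 + 0.5000 + 0.6842 + 0.3636 + 0.5000) / 5 = 0.530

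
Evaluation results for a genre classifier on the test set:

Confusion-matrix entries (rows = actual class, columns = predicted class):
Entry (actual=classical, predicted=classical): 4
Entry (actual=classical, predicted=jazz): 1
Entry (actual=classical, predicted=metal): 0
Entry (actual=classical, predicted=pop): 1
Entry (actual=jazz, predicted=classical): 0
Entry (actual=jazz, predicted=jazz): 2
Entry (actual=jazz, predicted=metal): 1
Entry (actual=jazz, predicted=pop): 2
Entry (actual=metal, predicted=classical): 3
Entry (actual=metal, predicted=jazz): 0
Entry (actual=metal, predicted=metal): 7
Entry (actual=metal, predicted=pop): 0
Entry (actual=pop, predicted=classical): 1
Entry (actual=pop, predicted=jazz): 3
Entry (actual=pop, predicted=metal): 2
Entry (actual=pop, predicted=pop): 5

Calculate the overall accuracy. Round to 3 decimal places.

Accuracy = trace / total = (4+2+7+5=18) / 32 = 18/32 = 0.563

0.563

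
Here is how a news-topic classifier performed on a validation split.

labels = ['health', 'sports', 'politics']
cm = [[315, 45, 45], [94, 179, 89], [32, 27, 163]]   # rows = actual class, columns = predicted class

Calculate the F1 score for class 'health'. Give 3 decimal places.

F1 score = 2·TP/(2·TP+FP+FN).
health: TP=315, FP=94+32=126, FN=45+45=90 → 630/846 = 0.7447

0.745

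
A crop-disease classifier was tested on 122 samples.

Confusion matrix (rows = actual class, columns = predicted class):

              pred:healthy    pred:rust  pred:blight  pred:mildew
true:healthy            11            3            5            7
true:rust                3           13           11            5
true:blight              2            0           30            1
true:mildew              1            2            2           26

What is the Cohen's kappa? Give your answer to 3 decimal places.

Observed agreement pₒ = trace/N = 80/122 = 0.6557
Expected agreement pₑ = Σ (rowᵢ·colᵢ)/N² = (26·17 + 32·18 + 33·48 + 31·39)/122² = 0.2560
κ = (pₒ − pₑ)/(1 − pₑ) = (0.6557 − 0.2560)/(1 − 0.2560) = 0.537

0.537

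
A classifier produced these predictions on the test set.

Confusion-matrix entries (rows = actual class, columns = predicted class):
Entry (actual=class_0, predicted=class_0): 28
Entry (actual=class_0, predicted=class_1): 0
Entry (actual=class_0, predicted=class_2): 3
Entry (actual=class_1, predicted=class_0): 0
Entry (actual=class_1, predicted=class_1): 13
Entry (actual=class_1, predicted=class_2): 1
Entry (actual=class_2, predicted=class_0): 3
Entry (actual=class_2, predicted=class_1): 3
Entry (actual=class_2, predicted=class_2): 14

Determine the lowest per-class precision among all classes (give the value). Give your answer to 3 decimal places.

0.778

Per-class precision (TP/(TP+FP)):
  class_0: TP=28, FP=0+3=3 → 28/31 = 0.9032
  class_1: TP=13, FP=0+3=3 → 13/16 = 0.8125
  class_2: TP=14, FP=3+1=4 → 14/18 = 0.7778
Lowest is class 'class_2' with precision = 0.778.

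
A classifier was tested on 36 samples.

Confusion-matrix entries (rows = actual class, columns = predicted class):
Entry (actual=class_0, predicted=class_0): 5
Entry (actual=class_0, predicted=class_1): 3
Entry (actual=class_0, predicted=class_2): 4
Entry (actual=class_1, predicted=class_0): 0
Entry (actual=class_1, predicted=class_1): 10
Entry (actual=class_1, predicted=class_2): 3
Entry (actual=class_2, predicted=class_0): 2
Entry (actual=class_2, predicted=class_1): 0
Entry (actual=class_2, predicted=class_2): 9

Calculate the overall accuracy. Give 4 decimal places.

Accuracy = trace / total = (5+10+9=24) / 36 = 24/36 = 0.6667

0.6667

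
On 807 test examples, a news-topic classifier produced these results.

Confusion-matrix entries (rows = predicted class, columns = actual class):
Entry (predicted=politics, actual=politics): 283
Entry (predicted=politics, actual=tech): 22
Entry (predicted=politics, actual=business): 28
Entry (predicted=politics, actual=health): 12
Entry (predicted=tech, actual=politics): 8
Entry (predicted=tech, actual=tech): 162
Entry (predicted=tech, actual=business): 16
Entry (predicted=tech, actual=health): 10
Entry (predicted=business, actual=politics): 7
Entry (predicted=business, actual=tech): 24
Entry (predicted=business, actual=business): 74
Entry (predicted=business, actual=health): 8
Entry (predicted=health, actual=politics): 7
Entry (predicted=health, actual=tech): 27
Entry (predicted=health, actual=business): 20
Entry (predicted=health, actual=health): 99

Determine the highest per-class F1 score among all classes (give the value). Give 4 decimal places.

Per-class F1 score (2·TP/(2·TP+FP+FN)):
  politics: TP=283, FP=22+28+12=62, FN=8+7+7=22 → 566/650 = 0.87077
  tech: TP=162, FP=8+16+10=34, FN=22+24+27=73 → 324/431 = 0.75174
  business: TP=74, FP=7+24+8=39, FN=28+16+20=64 → 148/251 = 0.58964
  health: TP=99, FP=7+27+20=54, FN=12+10+8=30 → 198/282 = 0.70213
Highest is class 'politics' with F1 score = 0.8708.

0.8708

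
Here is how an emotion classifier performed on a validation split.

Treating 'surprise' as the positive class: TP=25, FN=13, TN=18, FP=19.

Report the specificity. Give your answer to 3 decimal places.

Specificity = TN/(TN+FP) = 18/(18+19) = 0.486

0.486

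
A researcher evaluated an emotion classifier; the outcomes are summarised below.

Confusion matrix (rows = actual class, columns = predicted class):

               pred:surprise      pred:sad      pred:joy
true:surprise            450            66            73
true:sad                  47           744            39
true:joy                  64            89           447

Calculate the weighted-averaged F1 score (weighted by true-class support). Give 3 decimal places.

Per-class F1 score (2·TP/(2·TP+FP+FN)):
  surprise: TP=450, FP=47+64=111, FN=66+73=139 → 900/1150 = 0.7826
  sad: TP=744, FP=66+89=155, FN=47+39=86 → 1488/1729 = 0.8606
  joy: TP=447, FP=73+39=112, FN=64+89=153 → 894/1159 = 0.7714
Weighted-F1 score = Σ (supportᵢ/N)·F1 scoreᵢ with N=2019: (589/2019)·0.7826 + (830/2019)·0.8606 + (600/2019)·0.7714 = 0.811

0.811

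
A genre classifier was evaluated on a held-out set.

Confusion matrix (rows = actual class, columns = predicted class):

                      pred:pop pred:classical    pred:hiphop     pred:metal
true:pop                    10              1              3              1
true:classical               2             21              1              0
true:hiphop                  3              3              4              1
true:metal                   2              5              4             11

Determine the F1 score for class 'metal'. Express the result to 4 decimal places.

Treat 'metal' as positive and all other classes as negative.
F1 score = 2·TP/(2·TP+FP+FN).
metal: TP=11, FP=1+0+1=2, FN=2+5+4=11 → 22/35 = 0.62857

0.6286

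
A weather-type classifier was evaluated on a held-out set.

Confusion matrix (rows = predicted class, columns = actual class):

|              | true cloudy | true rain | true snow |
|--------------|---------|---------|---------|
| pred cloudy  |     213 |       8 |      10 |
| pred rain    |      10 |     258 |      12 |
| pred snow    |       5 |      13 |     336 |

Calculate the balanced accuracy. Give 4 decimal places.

Balanced accuracy = mean of per-class recall.
  cloudy: recall = 213/228 = 0.93421
  rain: recall = 258/279 = 0.92473
  snow: recall = 336/358 = 0.93855
Mean = (0.93421 + 0.92473 + 0.93855) / 3 = 0.9325

0.9325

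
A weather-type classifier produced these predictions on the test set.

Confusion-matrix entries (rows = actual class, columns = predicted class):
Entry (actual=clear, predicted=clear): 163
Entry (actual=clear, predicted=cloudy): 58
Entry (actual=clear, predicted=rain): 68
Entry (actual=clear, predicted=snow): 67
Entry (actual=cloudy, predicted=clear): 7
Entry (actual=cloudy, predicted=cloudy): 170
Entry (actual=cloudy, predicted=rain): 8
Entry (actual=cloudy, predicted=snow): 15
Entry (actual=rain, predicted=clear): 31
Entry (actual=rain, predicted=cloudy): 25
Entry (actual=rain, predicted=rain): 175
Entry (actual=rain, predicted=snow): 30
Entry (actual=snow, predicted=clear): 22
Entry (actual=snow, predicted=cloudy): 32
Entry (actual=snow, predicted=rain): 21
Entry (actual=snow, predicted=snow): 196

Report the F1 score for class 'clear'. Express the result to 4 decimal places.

One-vs-rest for 'clear': TP = diagonal; FP = other classes predicted 'clear'; FN = 'clear' predicted as other.
F1 score = 2·TP/(2·TP+FP+FN).
clear: TP=163, FP=7+31+22=60, FN=58+68+67=193 → 326/579 = 0.56304

0.5630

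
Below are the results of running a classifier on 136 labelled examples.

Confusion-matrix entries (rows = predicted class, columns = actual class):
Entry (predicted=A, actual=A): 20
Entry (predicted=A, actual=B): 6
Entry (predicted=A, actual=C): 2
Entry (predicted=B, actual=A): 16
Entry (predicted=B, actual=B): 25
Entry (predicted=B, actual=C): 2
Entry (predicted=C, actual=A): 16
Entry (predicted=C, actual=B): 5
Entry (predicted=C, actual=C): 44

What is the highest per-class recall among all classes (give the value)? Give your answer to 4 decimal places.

Per-class recall (TP/(TP+FN)):
  A: TP=20, FN=16+16=32 → 20/52 = 0.38462
  B: TP=25, FN=6+5=11 → 25/36 = 0.69444
  C: TP=44, FN=2+2=4 → 44/48 = 0.91667
Highest is class 'C' with recall = 0.9167.

0.9167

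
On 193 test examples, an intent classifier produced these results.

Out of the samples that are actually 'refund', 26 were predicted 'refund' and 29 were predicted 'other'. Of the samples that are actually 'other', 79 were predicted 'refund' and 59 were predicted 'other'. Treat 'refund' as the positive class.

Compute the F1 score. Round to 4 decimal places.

Precision = TP/(TP+FP) = 26/105 = 0.2476
Recall = TP/(TP+FN) = 26/55 = 0.4727
F1 = 2·TP/(2·TP+FP+FN) = 52/160 = 0.3250

0.3250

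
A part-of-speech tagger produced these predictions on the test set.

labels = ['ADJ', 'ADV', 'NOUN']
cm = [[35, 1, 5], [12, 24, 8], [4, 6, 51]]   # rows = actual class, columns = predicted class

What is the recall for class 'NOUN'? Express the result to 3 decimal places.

0.836

recall = TP/(TP+FN).
NOUN: TP=51, FN=4+6=10 → 51/61 = 0.8361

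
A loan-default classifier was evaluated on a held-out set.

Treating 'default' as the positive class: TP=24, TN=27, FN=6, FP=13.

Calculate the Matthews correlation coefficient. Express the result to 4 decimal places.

MCC = (TP·TN − FP·FN) / √((TP+FP)(TP+FN)(TN+FP)(TN+FN))
Numerator = 24·27 − 13·6 = 570
Denominator = √(37·30·40·33) = √1465200 = 1210.4545
MCC = 570 / 1210.4545 = 0.4709

0.4709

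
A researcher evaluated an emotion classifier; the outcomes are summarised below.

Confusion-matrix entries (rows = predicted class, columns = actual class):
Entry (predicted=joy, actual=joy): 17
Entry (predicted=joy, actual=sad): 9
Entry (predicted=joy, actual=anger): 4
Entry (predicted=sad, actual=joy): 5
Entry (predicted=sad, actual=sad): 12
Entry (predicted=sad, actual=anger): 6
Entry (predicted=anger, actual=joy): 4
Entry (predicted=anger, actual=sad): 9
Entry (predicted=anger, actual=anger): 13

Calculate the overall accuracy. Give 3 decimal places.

0.532

Accuracy = trace / total = (17+12+13=42) / 79 = 42/79 = 0.532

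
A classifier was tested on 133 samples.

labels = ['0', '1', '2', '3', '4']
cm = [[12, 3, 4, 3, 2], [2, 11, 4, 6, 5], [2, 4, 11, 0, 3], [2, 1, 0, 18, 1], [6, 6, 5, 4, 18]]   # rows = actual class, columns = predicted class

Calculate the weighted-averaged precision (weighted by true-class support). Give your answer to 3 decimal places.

Per-class precision (TP/(TP+FP)):
  0: TP=12, FP=2+2+2+6=12 → 12/24 = 0.5000
  1: TP=11, FP=3+4+1+6=14 → 11/25 = 0.4400
  2: TP=11, FP=4+4+0+5=13 → 11/24 = 0.4583
  3: TP=18, FP=3+6+0+4=13 → 18/31 = 0.5806
  4: TP=18, FP=2+5+3+1=11 → 18/29 = 0.6207
Weighted-precision = Σ (supportᵢ/N)·precisionᵢ with N=133: (24/133)·0.5000 + (28/133)·0.4400 + (20/133)·0.4583 + (22/133)·0.5806 + (39/133)·0.6207 = 0.530

0.530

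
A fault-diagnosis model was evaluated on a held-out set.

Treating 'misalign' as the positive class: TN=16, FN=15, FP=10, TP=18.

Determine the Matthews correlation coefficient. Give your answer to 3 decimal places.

MCC = (TP·TN − FP·FN) / √((TP+FP)(TP+FN)(TN+FP)(TN+FN))
Numerator = 18·16 − 10·15 = 138
Denominator = √(28·33·26·31) = √744744 = 862.9855
MCC = 138 / 862.9855 = 0.160

0.160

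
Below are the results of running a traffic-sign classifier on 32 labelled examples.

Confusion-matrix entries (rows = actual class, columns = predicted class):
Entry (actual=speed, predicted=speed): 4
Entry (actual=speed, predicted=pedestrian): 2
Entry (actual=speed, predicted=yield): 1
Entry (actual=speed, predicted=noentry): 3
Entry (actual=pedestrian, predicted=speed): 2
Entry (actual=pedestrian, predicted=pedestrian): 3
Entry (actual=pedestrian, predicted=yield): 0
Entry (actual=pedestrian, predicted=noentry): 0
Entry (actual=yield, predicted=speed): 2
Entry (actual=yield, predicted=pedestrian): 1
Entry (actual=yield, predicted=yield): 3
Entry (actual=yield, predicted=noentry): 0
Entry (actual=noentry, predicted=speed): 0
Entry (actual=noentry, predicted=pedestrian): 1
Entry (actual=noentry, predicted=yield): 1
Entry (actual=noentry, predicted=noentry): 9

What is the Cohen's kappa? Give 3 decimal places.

Observed agreement pₒ = trace/N = 19/32 = 0.5938
Expected agreement pₑ = Σ (rowᵢ·colᵢ)/N² = (10·8 + 5·7 + 6·5 + 11·12)/32² = 0.2705
κ = (pₒ − pₑ)/(1 − pₑ) = (0.5938 − 0.2705)/(1 − 0.2705) = 0.443

0.443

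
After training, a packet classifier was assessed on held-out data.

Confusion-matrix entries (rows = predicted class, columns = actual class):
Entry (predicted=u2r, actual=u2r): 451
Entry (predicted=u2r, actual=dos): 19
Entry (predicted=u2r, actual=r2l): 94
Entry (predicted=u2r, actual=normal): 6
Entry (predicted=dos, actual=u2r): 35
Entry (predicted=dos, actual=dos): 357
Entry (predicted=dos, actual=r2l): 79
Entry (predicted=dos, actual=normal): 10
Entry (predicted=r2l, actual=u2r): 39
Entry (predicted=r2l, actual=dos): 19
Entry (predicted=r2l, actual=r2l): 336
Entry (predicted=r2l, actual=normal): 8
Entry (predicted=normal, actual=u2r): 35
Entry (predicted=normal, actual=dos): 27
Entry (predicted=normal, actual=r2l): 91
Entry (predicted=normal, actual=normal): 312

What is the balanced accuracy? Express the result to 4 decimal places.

0.7850

Balanced accuracy = mean of per-class recall.
  u2r: recall = 451/560 = 0.80536
  dos: recall = 357/422 = 0.84597
  r2l: recall = 336/600 = 0.56000
  normal: recall = 312/336 = 0.92857
Mean = (0.80536 + 0.84597 + 0.56000 + 0.92857) / 4 = 0.7850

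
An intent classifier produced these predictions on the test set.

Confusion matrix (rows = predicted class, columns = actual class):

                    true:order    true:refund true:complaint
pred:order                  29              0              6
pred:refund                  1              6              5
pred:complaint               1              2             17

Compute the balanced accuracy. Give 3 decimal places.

Balanced accuracy = mean of per-class recall.
  order: recall = 29/31 = 0.9355
  refund: recall = 6/8 = 0.7500
  complaint: recall = 17/28 = 0.6071
Mean = (0.9355 + 0.7500 + 0.6071) / 3 = 0.764

0.764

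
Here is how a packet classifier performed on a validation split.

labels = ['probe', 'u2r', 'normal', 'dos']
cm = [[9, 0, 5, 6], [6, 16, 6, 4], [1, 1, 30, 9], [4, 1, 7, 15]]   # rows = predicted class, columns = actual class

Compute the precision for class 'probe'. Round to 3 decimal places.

0.450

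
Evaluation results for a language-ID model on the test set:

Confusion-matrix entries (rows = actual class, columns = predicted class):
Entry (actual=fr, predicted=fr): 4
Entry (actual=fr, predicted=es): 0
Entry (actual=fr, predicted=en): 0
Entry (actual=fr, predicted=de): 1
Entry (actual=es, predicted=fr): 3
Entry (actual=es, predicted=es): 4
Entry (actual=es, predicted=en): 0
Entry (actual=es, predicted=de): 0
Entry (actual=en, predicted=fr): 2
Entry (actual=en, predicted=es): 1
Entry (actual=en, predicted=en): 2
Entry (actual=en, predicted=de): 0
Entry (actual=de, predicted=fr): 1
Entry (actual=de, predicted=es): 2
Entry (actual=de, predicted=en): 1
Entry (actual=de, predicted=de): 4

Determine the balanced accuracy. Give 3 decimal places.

0.568

Balanced accuracy = mean of per-class recall.
  fr: recall = 4/5 = 0.8000
  es: recall = 4/7 = 0.5714
  en: recall = 2/5 = 0.4000
  de: recall = 4/8 = 0.5000
Mean = (0.8000 + 0.5714 + 0.4000 + 0.5000) / 4 = 0.568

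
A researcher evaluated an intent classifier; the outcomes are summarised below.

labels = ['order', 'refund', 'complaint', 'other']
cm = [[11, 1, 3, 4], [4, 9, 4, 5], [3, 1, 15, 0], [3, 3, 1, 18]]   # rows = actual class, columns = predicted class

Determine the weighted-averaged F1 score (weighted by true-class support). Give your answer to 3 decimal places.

Per-class F1 score (2·TP/(2·TP+FP+FN)):
  order: TP=11, FP=4+3+3=10, FN=1+3+4=8 → 22/40 = 0.5500
  refund: TP=9, FP=1+1+3=5, FN=4+4+5=13 → 18/36 = 0.5000
  complaint: TP=15, FP=3+4+1=8, FN=3+1+0=4 → 30/42 = 0.7143
  other: TP=18, FP=4+5+0=9, FN=3+3+1=7 → 36/52 = 0.6923
Weighted-F1 score = Σ (supportᵢ/N)·F1 scoreᵢ with N=85: (19/85)·0.5500 + (22/85)·0.5000 + (19/85)·0.7143 + (25/85)·0.6923 = 0.616

0.616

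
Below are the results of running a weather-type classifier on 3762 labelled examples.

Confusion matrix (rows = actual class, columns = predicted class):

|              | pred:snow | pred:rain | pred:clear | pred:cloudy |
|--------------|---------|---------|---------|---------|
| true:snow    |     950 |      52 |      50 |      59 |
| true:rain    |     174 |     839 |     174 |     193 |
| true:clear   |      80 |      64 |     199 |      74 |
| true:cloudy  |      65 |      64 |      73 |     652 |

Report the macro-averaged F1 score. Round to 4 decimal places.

0.6614

Per-class F1 score (2·TP/(2·TP+FP+FN)):
  snow: TP=950, FP=174+80+65=319, FN=52+50+59=161 → 1900/2380 = 0.79832
  rain: TP=839, FP=52+64+64=180, FN=174+174+193=541 → 1678/2399 = 0.69946
  clear: TP=199, FP=50+174+73=297, FN=80+64+74=218 → 398/913 = 0.43593
  cloudy: TP=652, FP=59+193+74=326, FN=65+64+73=202 → 1304/1832 = 0.71179
Macro-F1 score = mean = (0.79832 + 0.69946 + 0.43593 + 0.71179) / 4 = 0.6614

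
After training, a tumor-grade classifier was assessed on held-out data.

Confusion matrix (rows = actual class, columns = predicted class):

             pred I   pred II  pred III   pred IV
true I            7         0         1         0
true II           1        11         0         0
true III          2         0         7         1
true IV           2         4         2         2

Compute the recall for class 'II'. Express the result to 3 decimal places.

0.917

One-vs-rest for 'II': TP = diagonal; FP = other classes predicted 'II'; FN = 'II' predicted as other.
recall = TP/(TP+FN).
II: TP=11, FN=1+0+0=1 → 11/12 = 0.9167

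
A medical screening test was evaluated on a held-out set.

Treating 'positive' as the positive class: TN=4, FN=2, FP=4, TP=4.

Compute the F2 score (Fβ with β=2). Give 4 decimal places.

Fβ = (1+β²)·TP / ((1+β²)·TP + β²·FN + FP), with β²=4
= 5·4 / (5·4 + 4·2 + 4) = 0.6250

0.6250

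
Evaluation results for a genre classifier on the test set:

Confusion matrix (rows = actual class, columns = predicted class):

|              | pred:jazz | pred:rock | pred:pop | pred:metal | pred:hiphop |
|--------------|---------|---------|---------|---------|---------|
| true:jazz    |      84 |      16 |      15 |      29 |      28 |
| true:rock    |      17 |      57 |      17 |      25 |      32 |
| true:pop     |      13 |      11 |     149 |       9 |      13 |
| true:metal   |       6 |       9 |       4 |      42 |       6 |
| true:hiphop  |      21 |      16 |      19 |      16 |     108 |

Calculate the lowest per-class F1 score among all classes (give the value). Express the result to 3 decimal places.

0.444

Per-class F1 score (2·TP/(2·TP+FP+FN)):
  jazz: TP=84, FP=17+13+6+21=57, FN=16+15+29+28=88 → 168/313 = 0.5367
  rock: TP=57, FP=16+11+9+16=52, FN=17+17+25+32=91 → 114/257 = 0.4436
  pop: TP=149, FP=15+17+4+19=55, FN=13+11+9+13=46 → 298/399 = 0.7469
  metal: TP=42, FP=29+25+9+16=79, FN=6+9+4+6=25 → 84/188 = 0.4468
  hiphop: TP=108, FP=28+32+13+6=79, FN=21+16+19+16=72 → 216/367 = 0.5886
Lowest is class 'rock' with F1 score = 0.444.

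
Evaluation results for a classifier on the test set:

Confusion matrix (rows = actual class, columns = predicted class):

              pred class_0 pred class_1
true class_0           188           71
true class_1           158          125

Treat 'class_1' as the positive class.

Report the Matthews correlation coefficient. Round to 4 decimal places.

MCC = (TP·TN − FP·FN) / √((TP+FP)(TP+FN)(TN+FP)(TN+FN))
Numerator = 125·188 − 71·158 = 12282
Denominator = √(196·283·259·346) = √4970709352 = 70503.2577
MCC = 12282 / 70503.2577 = 0.1742

0.1742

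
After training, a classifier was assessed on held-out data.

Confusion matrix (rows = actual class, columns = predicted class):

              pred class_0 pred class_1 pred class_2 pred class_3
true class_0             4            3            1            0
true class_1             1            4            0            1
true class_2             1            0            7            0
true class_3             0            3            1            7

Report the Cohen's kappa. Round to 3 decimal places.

Observed agreement pₒ = trace/N = 22/33 = 0.6667
Expected agreement pₑ = Σ (rowᵢ·colᵢ)/N² = (8·6 + 6·10 + 8·9 + 11·8)/33² = 0.2461
κ = (pₒ − pₑ)/(1 − pₑ) = (0.6667 − 0.2461)/(1 − 0.2461) = 0.558

0.558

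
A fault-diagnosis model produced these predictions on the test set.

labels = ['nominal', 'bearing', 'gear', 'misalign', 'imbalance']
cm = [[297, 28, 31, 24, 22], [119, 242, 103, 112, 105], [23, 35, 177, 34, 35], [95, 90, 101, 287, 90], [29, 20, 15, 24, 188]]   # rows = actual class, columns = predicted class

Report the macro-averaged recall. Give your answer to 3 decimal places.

0.558

Per-class recall (TP/(TP+FN)):
  nominal: TP=297, FN=28+31+24+22=105 → 297/402 = 0.7388
  bearing: TP=242, FN=119+103+112+105=439 → 242/681 = 0.3554
  gear: TP=177, FN=23+35+34+35=127 → 177/304 = 0.5822
  misalign: TP=287, FN=95+90+101+90=376 → 287/663 = 0.4329
  imbalance: TP=188, FN=29+20+15+24=88 → 188/276 = 0.6812
Macro-recall = mean = (0.7388 + 0.3554 + 0.5822 + 0.4329 + 0.6812) / 5 = 0.558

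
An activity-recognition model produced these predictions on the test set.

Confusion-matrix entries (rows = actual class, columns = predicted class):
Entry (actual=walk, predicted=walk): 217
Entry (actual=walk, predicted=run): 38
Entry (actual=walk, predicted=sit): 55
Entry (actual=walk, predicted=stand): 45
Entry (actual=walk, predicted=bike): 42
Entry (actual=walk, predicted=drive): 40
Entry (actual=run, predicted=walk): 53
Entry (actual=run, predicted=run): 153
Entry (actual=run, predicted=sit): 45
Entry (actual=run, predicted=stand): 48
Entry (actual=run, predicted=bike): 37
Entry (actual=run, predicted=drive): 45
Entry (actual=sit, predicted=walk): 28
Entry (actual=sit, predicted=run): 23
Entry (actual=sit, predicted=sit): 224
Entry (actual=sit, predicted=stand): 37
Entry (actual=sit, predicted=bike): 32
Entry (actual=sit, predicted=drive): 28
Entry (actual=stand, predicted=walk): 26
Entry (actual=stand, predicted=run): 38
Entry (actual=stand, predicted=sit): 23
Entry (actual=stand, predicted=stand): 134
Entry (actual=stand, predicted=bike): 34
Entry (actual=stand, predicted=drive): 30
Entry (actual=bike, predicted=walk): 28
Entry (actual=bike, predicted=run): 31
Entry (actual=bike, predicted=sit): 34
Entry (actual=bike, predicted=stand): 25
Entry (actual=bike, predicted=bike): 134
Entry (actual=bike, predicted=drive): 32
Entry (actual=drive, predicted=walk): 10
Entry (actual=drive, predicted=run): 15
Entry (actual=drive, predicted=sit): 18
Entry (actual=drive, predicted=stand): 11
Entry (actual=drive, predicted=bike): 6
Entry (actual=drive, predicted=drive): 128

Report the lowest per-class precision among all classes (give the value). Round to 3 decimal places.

0.422

Per-class precision (TP/(TP+FP)):
  walk: TP=217, FP=53+28+26+28+10=145 → 217/362 = 0.5994
  run: TP=153, FP=38+23+38+31+15=145 → 153/298 = 0.5134
  sit: TP=224, FP=55+45+23+34+18=175 → 224/399 = 0.5614
  stand: TP=134, FP=45+48+37+25+11=166 → 134/300 = 0.4467
  bike: TP=134, FP=42+37+32+34+6=151 → 134/285 = 0.4702
  drive: TP=128, FP=40+45+28+30+32=175 → 128/303 = 0.4224
Lowest is class 'drive' with precision = 0.422.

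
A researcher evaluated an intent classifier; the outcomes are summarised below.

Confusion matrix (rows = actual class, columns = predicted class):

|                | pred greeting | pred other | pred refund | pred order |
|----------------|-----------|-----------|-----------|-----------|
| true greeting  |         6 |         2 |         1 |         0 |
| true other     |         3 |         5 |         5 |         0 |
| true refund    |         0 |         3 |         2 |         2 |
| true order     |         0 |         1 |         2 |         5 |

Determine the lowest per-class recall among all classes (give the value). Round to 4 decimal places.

0.2857

Per-class recall (TP/(TP+FN)):
  greeting: TP=6, FN=2+1+0=3 → 6/9 = 0.66667
  other: TP=5, FN=3+5+0=8 → 5/13 = 0.38462
  refund: TP=2, FN=0+3+2=5 → 2/7 = 0.28571
  order: TP=5, FN=0+1+2=3 → 5/8 = 0.62500
Lowest is class 'refund' with recall = 0.2857.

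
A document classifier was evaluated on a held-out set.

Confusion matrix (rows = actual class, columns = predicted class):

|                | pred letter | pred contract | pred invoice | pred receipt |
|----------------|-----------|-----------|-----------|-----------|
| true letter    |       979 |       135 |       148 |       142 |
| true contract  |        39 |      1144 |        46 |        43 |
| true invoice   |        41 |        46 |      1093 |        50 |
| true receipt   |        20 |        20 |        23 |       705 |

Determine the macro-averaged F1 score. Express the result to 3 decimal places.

Per-class F1 score (2·TP/(2·TP+FP+FN)):
  letter: TP=979, FP=39+41+20=100, FN=135+148+142=425 → 1958/2483 = 0.7886
  contract: TP=1144, FP=135+46+20=201, FN=39+46+43=128 → 2288/2617 = 0.8743
  invoice: TP=1093, FP=148+46+23=217, FN=41+46+50=137 → 2186/2540 = 0.8606
  receipt: TP=705, FP=142+43+50=235, FN=20+20+23=63 → 1410/1708 = 0.8255
Macro-F1 score = mean = (0.7886 + 0.8743 + 0.8606 + 0.8255) / 4 = 0.837

0.837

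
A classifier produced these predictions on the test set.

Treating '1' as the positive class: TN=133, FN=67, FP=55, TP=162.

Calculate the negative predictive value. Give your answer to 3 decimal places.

NPV = TN/(TN+FN) = 133/(133+67) = 0.665

0.665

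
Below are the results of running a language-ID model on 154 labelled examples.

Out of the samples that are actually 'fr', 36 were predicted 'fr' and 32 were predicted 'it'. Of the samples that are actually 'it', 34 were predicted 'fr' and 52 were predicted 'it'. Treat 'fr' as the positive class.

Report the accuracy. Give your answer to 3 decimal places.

Accuracy = (TP+TN)/N = (36+52)/154 = 0.571

0.571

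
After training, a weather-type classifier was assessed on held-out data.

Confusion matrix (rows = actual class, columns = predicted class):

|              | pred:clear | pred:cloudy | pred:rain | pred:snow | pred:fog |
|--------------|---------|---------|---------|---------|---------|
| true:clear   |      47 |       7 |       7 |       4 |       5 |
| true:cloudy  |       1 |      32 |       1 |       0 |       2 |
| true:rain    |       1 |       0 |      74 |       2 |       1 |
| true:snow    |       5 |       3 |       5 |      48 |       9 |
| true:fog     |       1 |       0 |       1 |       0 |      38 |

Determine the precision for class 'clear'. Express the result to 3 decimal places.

0.855

One-vs-rest for 'clear': TP = diagonal; FP = other classes predicted 'clear'; FN = 'clear' predicted as other.
precision = TP/(TP+FP).
clear: TP=47, FP=1+1+5+1=8 → 47/55 = 0.8545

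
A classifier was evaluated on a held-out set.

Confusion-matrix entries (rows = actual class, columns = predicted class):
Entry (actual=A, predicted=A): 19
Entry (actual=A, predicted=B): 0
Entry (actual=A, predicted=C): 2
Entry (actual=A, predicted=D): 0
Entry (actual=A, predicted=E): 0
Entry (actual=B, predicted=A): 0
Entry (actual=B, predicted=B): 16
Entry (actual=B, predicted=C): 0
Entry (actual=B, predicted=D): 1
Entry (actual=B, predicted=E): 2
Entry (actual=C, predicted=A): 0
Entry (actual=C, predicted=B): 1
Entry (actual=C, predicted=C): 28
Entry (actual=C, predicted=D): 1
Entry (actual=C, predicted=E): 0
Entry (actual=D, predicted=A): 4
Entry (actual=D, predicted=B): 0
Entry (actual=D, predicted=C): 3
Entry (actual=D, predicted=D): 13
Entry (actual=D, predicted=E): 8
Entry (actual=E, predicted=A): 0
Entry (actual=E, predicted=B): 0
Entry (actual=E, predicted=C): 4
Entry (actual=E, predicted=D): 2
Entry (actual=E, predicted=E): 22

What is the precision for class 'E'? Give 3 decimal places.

Take TP from the diagonal, FP from the rest of the 'E' prediction marginal, FN from the rest of the 'E' actual marginal.
precision = TP/(TP+FP).
E: TP=22, FP=0+2+0+8=10 → 22/32 = 0.6875

0.688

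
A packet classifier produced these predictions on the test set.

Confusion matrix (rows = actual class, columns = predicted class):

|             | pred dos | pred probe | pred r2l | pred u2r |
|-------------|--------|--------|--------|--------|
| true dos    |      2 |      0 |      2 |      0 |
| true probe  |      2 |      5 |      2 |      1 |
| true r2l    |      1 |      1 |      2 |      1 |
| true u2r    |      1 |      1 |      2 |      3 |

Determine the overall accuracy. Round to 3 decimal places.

0.462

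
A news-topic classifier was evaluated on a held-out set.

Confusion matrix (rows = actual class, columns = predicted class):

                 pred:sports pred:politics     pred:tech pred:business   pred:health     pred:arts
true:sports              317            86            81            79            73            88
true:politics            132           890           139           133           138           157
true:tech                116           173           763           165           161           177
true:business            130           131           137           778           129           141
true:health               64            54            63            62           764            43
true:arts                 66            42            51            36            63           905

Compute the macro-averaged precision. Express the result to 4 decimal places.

Per-class precision (TP/(TP+FP)):
  sports: TP=317, FP=132+116+130+64+66=508 → 317/825 = 0.38424
  politics: TP=890, FP=86+173+131+54+42=486 → 890/1376 = 0.64680
  tech: TP=763, FP=81+139+137+63+51=471 → 763/1234 = 0.61831
  business: TP=778, FP=79+133+165+62+36=475 → 778/1253 = 0.62091
  health: TP=764, FP=73+138+161+129+63=564 → 764/1328 = 0.57530
  arts: TP=905, FP=88+157+177+141+43=606 → 905/1511 = 0.59894
Macro-precision = mean = (0.38424 + 0.64680 + 0.61831 + 0.62091 + 0.57530 + 0.59894) / 6 = 0.5741

0.5741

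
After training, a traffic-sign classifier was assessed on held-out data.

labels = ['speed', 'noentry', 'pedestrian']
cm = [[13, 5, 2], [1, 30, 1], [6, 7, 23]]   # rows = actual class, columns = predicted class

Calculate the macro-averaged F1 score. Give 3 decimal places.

Per-class F1 score (2·TP/(2·TP+FP+FN)):
  speed: TP=13, FP=1+6=7, FN=5+2=7 → 26/40 = 0.6500
  noentry: TP=30, FP=5+7=12, FN=1+1=2 → 60/74 = 0.8108
  pedestrian: TP=23, FP=2+1=3, FN=6+7=13 → 46/62 = 0.7419
Macro-F1 score = mean = (0.6500 + 0.8108 + 0.7419) / 3 = 0.734

0.734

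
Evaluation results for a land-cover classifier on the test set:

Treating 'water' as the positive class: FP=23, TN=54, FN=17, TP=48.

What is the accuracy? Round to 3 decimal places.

Accuracy = (TP+TN)/N = (48+54)/142 = 0.718

0.718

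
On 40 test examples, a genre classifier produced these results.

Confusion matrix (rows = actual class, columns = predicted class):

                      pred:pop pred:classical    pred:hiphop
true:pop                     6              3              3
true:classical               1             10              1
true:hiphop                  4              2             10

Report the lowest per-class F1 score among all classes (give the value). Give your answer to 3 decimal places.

0.522

Per-class F1 score (2·TP/(2·TP+FP+FN)):
  pop: TP=6, FP=1+4=5, FN=3+3=6 → 12/23 = 0.5217
  classical: TP=10, FP=3+2=5, FN=1+1=2 → 20/27 = 0.7407
  hiphop: TP=10, FP=3+1=4, FN=4+2=6 → 20/30 = 0.6667
Lowest is class 'pop' with F1 score = 0.522.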